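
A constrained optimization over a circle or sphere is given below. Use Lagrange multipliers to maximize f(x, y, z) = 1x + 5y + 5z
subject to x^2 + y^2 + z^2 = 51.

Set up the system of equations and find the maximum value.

Lagrange conditions: 1 = 2*lambda*x, 5 = 2*lambda*y, 5 = 2*lambda*z
So x:1 = y:5 = z:5, i.e. x = 1t, y = 5t, z = 5t
Constraint: t^2*(1^2 + 5^2 + 5^2) = 51
  t^2 * 51 = 51  =>  t = sqrt(1)
Maximum = 1*1t + 5*5t + 5*5t = 51*sqrt(1) = 51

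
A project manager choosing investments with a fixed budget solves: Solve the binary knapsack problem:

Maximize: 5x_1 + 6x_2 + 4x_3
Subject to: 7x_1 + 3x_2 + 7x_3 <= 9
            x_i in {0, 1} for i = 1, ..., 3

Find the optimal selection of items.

Items: item 1 (v=5, w=7), item 2 (v=6, w=3), item 3 (v=4, w=7)
Capacity: 9
Checking all 8 subsets (w = total weight, v = total value):
  {}: w = 0, v = 0
  {1}: w = 7, v = 5
  {2}: w = 3, v = 6
  {3}: w = 7, v = 4
  {1, 2}: w = 10 > 9, infeasible
  {1, 3}: w = 14 > 9, infeasible
  {2, 3}: w = 10 > 9, infeasible
  {1, 2, 3}: w = 17 > 9, infeasible
Best feasible subset: items [2]
Total weight: 3 <= 9, total value: 6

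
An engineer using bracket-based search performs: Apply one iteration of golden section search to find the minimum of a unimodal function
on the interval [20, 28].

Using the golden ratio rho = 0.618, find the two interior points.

Golden section search on [20, 28].
Golden ratio rho = 0.618 (approx).
Interior points:
  x_1 = 20 + (1-0.618)*8 = 23.0560
  x_2 = 20 + 0.618*8 = 24.9440
Compare f(x_1) and f(x_2) to determine which subinterval to keep.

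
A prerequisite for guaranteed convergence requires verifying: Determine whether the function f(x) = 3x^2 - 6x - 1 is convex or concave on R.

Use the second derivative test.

f(x) = 3x^2 - 6x - 1
f'(x) = 6x - 6
f''(x) = 6
Since f''(x) = 6 > 0 for all x, f is convex on R.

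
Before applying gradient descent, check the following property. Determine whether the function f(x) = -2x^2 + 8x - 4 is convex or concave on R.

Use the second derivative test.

f(x) = -2x^2 + 8x - 4
f'(x) = -4x + 8
f''(x) = -4
Since f''(x) = -4 < 0 for all x, f is concave on R.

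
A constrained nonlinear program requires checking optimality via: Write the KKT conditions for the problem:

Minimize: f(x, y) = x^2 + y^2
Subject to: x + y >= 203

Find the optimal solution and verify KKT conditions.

KKT conditions for min x^2 + y^2 s.t. x + y >= 203:
Stationarity: 2x = mu, 2y = mu
So x = y = mu/2.
Complementary slackness: mu*(x + y - 203) = 0
Primal feasibility: x + y >= 203; dual feasibility: mu >= 0
If mu = 0 then x = y = 0, but 0 + 0 < 203 is infeasible, so the constraint is active.
Constraint active: x + y = 2*(mu/2) = 203 => mu = 203
x = y = 203/2, f = 41209/2
Verify: stationarity 2*(203/2) = 203 = mu; primal 203/2 + 203/2 = 203 >= 203; dual mu = 203 >= 0; complementary slackness 203*(203 - 203) = 0. All KKT conditions hold.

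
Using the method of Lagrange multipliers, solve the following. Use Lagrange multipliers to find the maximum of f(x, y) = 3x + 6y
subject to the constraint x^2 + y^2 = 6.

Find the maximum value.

Set up Lagrange conditions: grad f = lambda * grad g
  3 = 2*lambda*x
  6 = 2*lambda*y
From these: x/y = 3/6, so x = 3t, y = 6t for some t.
Substitute into constraint: (3t)^2 + (6t)^2 = 6
  t^2 * 45 = 6
  t = sqrt(6/45)
Maximum = 3*x + 6*y = (3^2 + 6^2)*t = 45 * sqrt(6/45) = sqrt(270)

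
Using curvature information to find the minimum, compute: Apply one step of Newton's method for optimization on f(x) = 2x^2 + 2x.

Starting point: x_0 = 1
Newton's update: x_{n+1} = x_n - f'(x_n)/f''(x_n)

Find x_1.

f(x) = 2x^2 + 2x
f'(x) = 4x + (2), f''(x) = 4
Newton step: x_1 = x_0 - f'(x_0)/f''(x_0)
f'(1) = 6
x_1 = 1 - 6/4 = -1/2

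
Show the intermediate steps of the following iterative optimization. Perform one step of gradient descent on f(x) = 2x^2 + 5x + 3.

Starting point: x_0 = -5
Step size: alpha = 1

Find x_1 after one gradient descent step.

f(x) = 2x^2 + 5x + 3
f'(x) = 4x + 5
f'(-5) = 4*-5 + (5) = -15
x_1 = x_0 - alpha * f'(x_0) = -5 - 1 * -15 = 10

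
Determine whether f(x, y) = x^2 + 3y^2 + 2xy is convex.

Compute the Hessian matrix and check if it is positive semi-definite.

f(x,y) = x^2 + 3y^2 + 2xy
Hessian H = [[2, 2], [2, 6]]
trace(H) = 8, det(H) = 8
Eigenvalues: (8 +/- sqrt(32)) / 2 = 6.828, 1.172
Since both eigenvalues > 0, f is convex.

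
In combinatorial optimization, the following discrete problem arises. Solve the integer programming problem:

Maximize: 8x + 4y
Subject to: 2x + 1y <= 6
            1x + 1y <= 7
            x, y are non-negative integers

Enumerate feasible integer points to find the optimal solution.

Constraint 1: 2x + 1y <= 6
Constraint 2: 1x + 1y <= 7
Feasible x range (need y >= 0): 0 <= x <= min(6/2, 7/1) => x in {0, ..., 3}.
Enumerate feasible integer points row by row (the coefficient of y is 4 > 0, so for each x the largest feasible y gives the best value):
  x = 0: y <= min((6 - 2*0)/1, (7 - 1*0)/1) => y in {0, ..., 6}; best 8*0 + 4*6 = 24
  x = 1: y <= min((6 - 2*1)/1, (7 - 1*1)/1) => y in {0, ..., 4}; best 8*1 + 4*4 = 24
  x = 2: y <= min((6 - 2*2)/1, (7 - 1*2)/1) => y in {0, ..., 2}; best 8*2 + 4*2 = 24
  x = 3: y <= min((6 - 2*3)/1, (7 - 1*3)/1) => y in {0}; best 8*3 + 4*0 = 24
The maximum 8x + 4y = 24 is achieved at x = 0, y = 6.
(The same value 24 is also attained at (1, 4), (2, 2), (3, 0).)
Check: 2*0 + 1*6 = 6 <= 6 and 1*0 + 1*6 = 6 <= 7.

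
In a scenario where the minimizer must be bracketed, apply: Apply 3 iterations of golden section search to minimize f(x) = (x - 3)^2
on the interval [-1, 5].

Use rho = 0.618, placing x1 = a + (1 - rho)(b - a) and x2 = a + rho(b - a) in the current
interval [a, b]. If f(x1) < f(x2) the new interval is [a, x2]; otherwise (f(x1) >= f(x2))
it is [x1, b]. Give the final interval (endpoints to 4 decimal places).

Golden section search for min of f(x) = (x - 3)^2 on [-1, 5].
Each step: x1 = a + (1 - rho)(b - a), x2 = a + rho(b - a); if f(x1) < f(x2) keep [a, x2], otherwise keep [x1, b].
Step 1: [-1.0000, 5.0000], x1=1.2920 (f=2.9173), x2=2.7080 (f=0.0853); f(x1) > f(x2) => keep [1.2920, 5.0000]
Step 2: [1.2920, 5.0000], x1=2.7085 (f=0.0850), x2=3.5835 (f=0.3405); f(x1) < f(x2) => keep [1.2920, 3.5835]
Step 3: [1.2920, 3.5835], x1=2.1674 (f=0.6933), x2=2.7082 (f=0.0852); f(x1) > f(x2) => keep [2.1674, 3.5835]
Final interval: [2.1674, 3.5835]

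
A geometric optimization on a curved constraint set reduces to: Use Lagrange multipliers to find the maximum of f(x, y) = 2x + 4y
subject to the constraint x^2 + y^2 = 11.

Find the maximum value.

Set up Lagrange conditions: grad f = lambda * grad g
  2 = 2*lambda*x
  4 = 2*lambda*y
From these: x/y = 2/4, so x = 2t, y = 4t for some t.
Substitute into constraint: (2t)^2 + (4t)^2 = 11
  t^2 * 20 = 11
  t = sqrt(11/20)
Maximum = 2*x + 4*y = (2^2 + 4^2)*t = 20 * sqrt(11/20) = sqrt(220)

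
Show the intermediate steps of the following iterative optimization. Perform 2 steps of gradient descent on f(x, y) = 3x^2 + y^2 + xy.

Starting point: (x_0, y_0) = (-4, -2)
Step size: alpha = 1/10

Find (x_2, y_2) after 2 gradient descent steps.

f(x,y) = 3x^2 + y^2 + xy
grad_x = 6x + 1y, grad_y = 2y + 1x
Step 1: grad = (-26, -8), (-7/5, -6/5)
Step 2: grad = (-48/5, -19/5), (-11/25, -41/50)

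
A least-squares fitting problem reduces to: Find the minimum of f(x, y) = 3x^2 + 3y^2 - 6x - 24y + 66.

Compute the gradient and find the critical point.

f(x,y) = 3x^2 + 3y^2 - 6x - 24y + 66
df/dx = 6x + (-6) = 0  =>  x = 1
df/dy = 6y + (-24) = 0  =>  y = 4
f(1, 4) = 3*(1)^2 + 3*(4)^2 + -6*(1) + -24*(4) + 66 = 15
Hessian is diagonal with entries 6, 6 > 0, so this is a minimum.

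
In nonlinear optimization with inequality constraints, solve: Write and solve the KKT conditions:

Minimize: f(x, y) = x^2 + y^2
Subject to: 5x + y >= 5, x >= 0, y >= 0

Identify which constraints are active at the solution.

KKT conditions for min x^2 + y^2 s.t. 5x + 1y >= 5, x >= 0, y >= 0:
Stationarity: 2x = mu*5 + mu_x, 2y = mu*1 + mu_y, with mu, mu_x, mu_y >= 0
Complementary slackness: mu*(5x + y - 5) = 0, mu_x*x = 0, mu_y*y = 0
(0, 0) is infeasible (5*0 + 1*0 < 5), so if mu = 0 stationarity would force x = mu_x/2 >= 0, y = mu_y/2 >= 0 with mu_x*x = mu_y*y = 0, i.e. x = y = 0: contradiction. Hence mu > 0 and 5x + y = 5 is active.
Try x > 0, y > 0 (so mu_x = mu_y = 0): x = 5*mu/2, y = 1*mu/2
Substitute: 5*(5*mu/2) + 1*(1*mu/2) = 5
  mu*26/2 = 5 => mu = 5/13
x* = 25/26 > 0, y* = 5/26 > 0, consistent with mu_x = mu_y = 0.
f is convex and the constraints are linear, so this KKT point is the global minimum.
f* = 25/26
Active constraints: 5x + y >= 5 (holds with equality, mu = 5/13 > 0); x >= 0 and y >= 0 are inactive (mu_x = mu_y = 0).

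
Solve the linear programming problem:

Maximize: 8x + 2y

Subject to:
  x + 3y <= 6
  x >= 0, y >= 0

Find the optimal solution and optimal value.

The feasible region has vertices at [(0, 0), (6, 0), (0, 2)].
Checking objective 8x + 2y at each vertex:
  (0, 0): 8*0 + 2*0 = 0
  (6, 0): 8*6 + 2*0 = 48
  (0, 2): 8*0 + 2*2 = 4
Maximum is 48 at (6, 0).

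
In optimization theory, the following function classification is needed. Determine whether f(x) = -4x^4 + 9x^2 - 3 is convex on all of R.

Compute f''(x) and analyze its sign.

f(x) = -4x^4 + 9x^2 - 3
f'(x) = -16x^3 + 18x
f''(x) = -48x^2 + 18
f''(x) = -48x^2 + 18 -> -inf as |x| -> inf
Therefore, f is not globally convex on R.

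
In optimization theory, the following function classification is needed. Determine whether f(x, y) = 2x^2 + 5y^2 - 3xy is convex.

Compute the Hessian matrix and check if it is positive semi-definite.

f(x,y) = 2x^2 + 5y^2 - 3xy
Hessian H = [[4, -3], [-3, 10]]
trace(H) = 14, det(H) = 31
Eigenvalues: (14 +/- sqrt(72)) / 2 = 11.24, 2.757
Since both eigenvalues > 0, f is convex.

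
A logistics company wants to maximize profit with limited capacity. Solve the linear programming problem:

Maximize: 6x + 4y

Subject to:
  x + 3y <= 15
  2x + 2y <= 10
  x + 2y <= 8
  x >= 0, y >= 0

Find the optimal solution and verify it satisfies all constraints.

Feasible vertices: (0, 0), (0, 4), (2, 3), (5, 0)
Objective 6x + 4y at each vertex:
  (0, 0): 0
  (0, 4): 16
  (2, 3): 24
  (5, 0): 30
Maximum is 30 at (5, 0).
Verify constraints at (x, y) = (5, 0):
  1*5 + 3*0 = 5 <= 15
  2*5 + 2*0 = 10 <= 10 (active)
  1*5 + 2*0 = 5 <= 8
  x = 5 >= 0, y = 0 >= 0. All constraints satisfied.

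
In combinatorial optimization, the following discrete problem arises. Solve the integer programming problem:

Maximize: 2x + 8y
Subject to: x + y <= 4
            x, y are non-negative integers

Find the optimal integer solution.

Objective: 2x + 8y, constraint: x + y <= 4
Coefficient of y is 8 > coefficient of x is 2, so allocate the entire budget to y.
Optimal: x = 0, y = 4, value = 32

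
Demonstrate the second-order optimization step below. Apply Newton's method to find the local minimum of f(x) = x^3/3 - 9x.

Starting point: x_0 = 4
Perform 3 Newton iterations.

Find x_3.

f(x) = x^3/3 - 9x
f'(x) = x^2 - 9, f''(x) = 2x
Newton update: x_{n+1} = x_n - (x_n^2 - 9)/(2*x_n)
Step 1: x_0 = 4, f'=7, f''=8, x_1 = 25/8
Step 2: x_1 = 25/8, f'=49/64, f''=25/4, x_2 = 1201/400
Step 3: x_2 = 1201/400, f'=2401/160000, f''=1201/200, x_3 = 2882401/960800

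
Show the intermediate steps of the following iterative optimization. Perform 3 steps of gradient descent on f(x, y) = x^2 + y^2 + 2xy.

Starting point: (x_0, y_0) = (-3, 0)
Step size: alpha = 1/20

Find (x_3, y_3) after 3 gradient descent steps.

f(x,y) = x^2 + y^2 + 2xy
grad_x = 2x + 2y, grad_y = 2y + 2x
Step 1: grad = (-6, -6), (-27/10, 3/10)
Step 2: grad = (-24/5, -24/5), (-123/50, 27/50)
Step 3: grad = (-96/25, -96/25), (-567/250, 183/250)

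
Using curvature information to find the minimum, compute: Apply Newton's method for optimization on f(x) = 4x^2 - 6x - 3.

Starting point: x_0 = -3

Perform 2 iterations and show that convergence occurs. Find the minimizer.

f(x) = 4x^2 - 6x - 3, f'(x) = 8x + (-6), f''(x) = 8
Step 1: f'(-3) = -30, x_1 = -3 - -30/8 = 3/4
Step 2: f'(3/4) = 0, x_2 = 3/4 (converged)
Newton's method converges in 1 step for quadratics.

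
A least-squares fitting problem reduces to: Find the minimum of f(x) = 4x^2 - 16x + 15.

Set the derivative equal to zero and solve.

f(x) = 4x^2 - 16x + 15
f'(x) = 8x + (-16) = 0
x = 16/8 = 2
f(2) = -1
Since f''(x) = 8 > 0, this is a minimum.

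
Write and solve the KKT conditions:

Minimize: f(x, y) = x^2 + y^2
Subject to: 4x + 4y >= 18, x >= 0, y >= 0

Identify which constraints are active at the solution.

KKT conditions for min x^2 + y^2 s.t. 4x + 4y >= 18, x >= 0, y >= 0:
Stationarity: 2x = mu*4 + mu_x, 2y = mu*4 + mu_y, with mu, mu_x, mu_y >= 0
Complementary slackness: mu*(4x + 4y - 18) = 0, mu_x*x = 0, mu_y*y = 0
(0, 0) is infeasible (4*0 + 4*0 < 18), so if mu = 0 stationarity would force x = mu_x/2 >= 0, y = mu_y/2 >= 0 with mu_x*x = mu_y*y = 0, i.e. x = y = 0: contradiction. Hence mu > 0 and 4x + 4y = 18 is active.
Try x > 0, y > 0 (so mu_x = mu_y = 0): x = 4*mu/2, y = 4*mu/2
Substitute: 4*(4*mu/2) + 4*(4*mu/2) = 18
  mu*32/2 = 18 => mu = 9/8
x* = 9/4 > 0, y* = 9/4 > 0, consistent with mu_x = mu_y = 0.
f is convex and the constraints are linear, so this KKT point is the global minimum.
f* = 81/8
Active constraints: 4x + 4y >= 18 (holds with equality, mu = 9/8 > 0); x >= 0 and y >= 0 are inactive (mu_x = mu_y = 0).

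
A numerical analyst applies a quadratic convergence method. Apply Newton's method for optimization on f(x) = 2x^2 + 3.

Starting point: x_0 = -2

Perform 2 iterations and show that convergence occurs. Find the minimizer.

f(x) = 2x^2 + 3, f'(x) = 4x + (0), f''(x) = 4
Step 1: f'(-2) = -8, x_1 = -2 - -8/4 = 0
Step 2: f'(0) = 0, x_2 = 0 (converged)
Newton's method converges in 1 step for quadratics.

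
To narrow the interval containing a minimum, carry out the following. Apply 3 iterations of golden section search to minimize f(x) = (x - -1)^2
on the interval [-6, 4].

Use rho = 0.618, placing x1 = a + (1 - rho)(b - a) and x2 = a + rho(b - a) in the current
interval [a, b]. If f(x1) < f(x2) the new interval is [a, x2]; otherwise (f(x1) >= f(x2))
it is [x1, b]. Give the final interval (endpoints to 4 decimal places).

Golden section search for min of f(x) = (x - -1)^2 on [-6, 4].
Each step: x1 = a + (1 - rho)(b - a), x2 = a + rho(b - a); if f(x1) < f(x2) keep [a, x2], otherwise keep [x1, b].
Step 1: [-6.0000, 4.0000], x1=-2.1800 (f=1.3924), x2=0.1800 (f=1.3924); f(x1) = f(x2) (tie, not '<') => keep [-2.1800, 4.0000]
Step 2: [-2.1800, 4.0000], x1=0.1808 (f=1.3942), x2=1.6392 (f=6.9656); f(x1) < f(x2) => keep [-2.1800, 1.6392]
Step 3: [-2.1800, 1.6392], x1=-0.7211 (f=0.0778), x2=0.1803 (f=1.3931); f(x1) < f(x2) => keep [-2.1800, 0.1803]
Final interval: [-2.1800, 0.1803]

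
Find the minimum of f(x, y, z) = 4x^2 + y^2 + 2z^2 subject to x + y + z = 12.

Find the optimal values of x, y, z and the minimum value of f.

Using Lagrange multipliers on f = 4x^2 + y^2 + 2z^2 with constraint x + y + z = 12:
Conditions: 2*4*x = lambda, 2*1*y = lambda, 2*2*z = lambda
So x = lambda/8, y = lambda/2, z = lambda/4
Substituting into constraint: lambda * (7/8) = 12
lambda = 96/7
x = 12/7, y = 48/7, z = 24/7
Minimum value = 576/7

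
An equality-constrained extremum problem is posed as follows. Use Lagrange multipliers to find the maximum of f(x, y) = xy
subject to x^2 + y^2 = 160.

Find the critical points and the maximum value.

Lagrange conditions: y = 2*lambda*x and x = 2*lambda*y
If x = 0 then y = 0, violating the constraint, so x, y != 0.
Dividing: y/x = x/y => x^2 = y^2 => y = x or y = -x
Constraint: 2x^2 = 160 => x^2 = 80 => x = +/-sqrt(80)
Critical points: (sqrt(80), sqrt(80)), (-sqrt(80), -sqrt(80)), (sqrt(80), -sqrt(80)), (-sqrt(80), sqrt(80))
  y = x:  xy = x^2 = 80  at (sqrt(80), sqrt(80)) and (-sqrt(80), -sqrt(80))
  y = -x: xy = -x^2 = -80 at (sqrt(80), -sqrt(80)) and (-sqrt(80), sqrt(80))
Maximum xy = 80 at (sqrt(80), sqrt(80)) and (-sqrt(80), -sqrt(80))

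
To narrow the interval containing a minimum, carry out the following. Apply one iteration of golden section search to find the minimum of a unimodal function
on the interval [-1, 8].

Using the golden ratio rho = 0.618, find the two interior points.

Golden section search on [-1, 8].
Golden ratio rho = 0.618 (approx).
Interior points:
  x_1 = -1 + (1-0.618)*9 = 2.4380
  x_2 = -1 + 0.618*9 = 4.5620
Compare f(x_1) and f(x_2) to determine which subinterval to keep.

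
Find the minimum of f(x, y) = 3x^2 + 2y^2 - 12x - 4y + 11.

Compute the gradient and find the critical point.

f(x,y) = 3x^2 + 2y^2 - 12x - 4y + 11
df/dx = 6x + (-12) = 0  =>  x = 2
df/dy = 4y + (-4) = 0  =>  y = 1
f(2, 1) = 3*(2)^2 + 2*(1)^2 + -12*(2) + -4*(1) + 11 = -3
Hessian is diagonal with entries 6, 4 > 0, so this is a minimum.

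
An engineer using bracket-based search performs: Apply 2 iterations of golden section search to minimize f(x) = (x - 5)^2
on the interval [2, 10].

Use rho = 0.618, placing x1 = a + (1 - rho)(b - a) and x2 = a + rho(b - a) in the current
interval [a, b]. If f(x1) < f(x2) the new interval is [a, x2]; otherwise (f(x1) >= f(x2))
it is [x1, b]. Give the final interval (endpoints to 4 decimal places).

Golden section search for min of f(x) = (x - 5)^2 on [2, 10].
Each step: x1 = a + (1 - rho)(b - a), x2 = a + rho(b - a); if f(x1) < f(x2) keep [a, x2], otherwise keep [x1, b].
Step 1: [2.0000, 10.0000], x1=5.0560 (f=0.0031), x2=6.9440 (f=3.7791); f(x1) < f(x2) => keep [2.0000, 6.9440]
Step 2: [2.0000, 6.9440], x1=3.8886 (f=1.2352), x2=5.0554 (f=0.0031); f(x1) > f(x2) => keep [3.8886, 6.9440]
Final interval: [3.8886, 6.9440]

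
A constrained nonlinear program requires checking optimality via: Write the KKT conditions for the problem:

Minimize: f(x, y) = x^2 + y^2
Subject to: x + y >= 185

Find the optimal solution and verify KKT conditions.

KKT conditions for min x^2 + y^2 s.t. x + y >= 185:
Stationarity: 2x = mu, 2y = mu
So x = y = mu/2.
Complementary slackness: mu*(x + y - 185) = 0
Primal feasibility: x + y >= 185; dual feasibility: mu >= 0
If mu = 0 then x = y = 0, but 0 + 0 < 185 is infeasible, so the constraint is active.
Constraint active: x + y = 2*(mu/2) = 185 => mu = 185
x = y = 185/2, f = 34225/2
Verify: stationarity 2*(185/2) = 185 = mu; primal 185/2 + 185/2 = 185 >= 185; dual mu = 185 >= 0; complementary slackness 185*(185 - 185) = 0. All KKT conditions hold.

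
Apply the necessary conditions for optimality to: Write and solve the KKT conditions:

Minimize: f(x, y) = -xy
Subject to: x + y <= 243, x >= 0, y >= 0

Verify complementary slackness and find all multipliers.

Problem: min -xy s.t. x + y <= 243 (multiplier lambda), x >= 0 (mu_x), y >= 0 (mu_y)
KKT stationarity: -y + lambda - mu_x = 0, -x + lambda - mu_y = 0, with lambda, mu_x, mu_y >= 0
Complementary slackness: lambda*(x + y - 243) = 0, mu_x*x = 0, mu_y*y = 0
If lambda = 0: y = -mu_x <= 0 and x = -mu_y <= 0 force x = y = 0 with f = 0; but x = y = 243/2 is feasible with f = -59049/4 < 0, so this is not the minimum. Hence lambda > 0 and x + y = 243.
Try x > 0, y > 0 (so mu_x = mu_y = 0): y = lambda, x = lambda => x = y = lambda
x + y = 243 => 2*lambda = 243 => lambda = 243/2
x* = y* = 243/2 > 0, consistent with mu_x = mu_y = 0.
(Any feasible point with x = 0 or y = 0 has f = 0 > -59049/4, so the minimum is not on those boundaries.)
min(-xy) = -59049/4 (i.e. max xy = 59049/4)
Multipliers: lambda = 243/2, mu_x = 0, mu_y = 0
Complementary slackness: lambda*(x + y - 243) = 243/2*(243/2 + 243/2 - 243) = 0, mu_x*x = 0*243/2 = 0, mu_y*y = 0*243/2 = 0. Satisfied.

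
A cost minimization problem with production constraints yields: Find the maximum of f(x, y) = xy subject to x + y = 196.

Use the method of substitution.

Substitute y = 196 - x into f(x,y) = xy:
g(x) = x(196 - x) = 196x - x^2
g'(x) = 196 - 2x = 0  =>  x = 98
y = 196 - 98 = 98
Maximum value = 98 * 98 = 9604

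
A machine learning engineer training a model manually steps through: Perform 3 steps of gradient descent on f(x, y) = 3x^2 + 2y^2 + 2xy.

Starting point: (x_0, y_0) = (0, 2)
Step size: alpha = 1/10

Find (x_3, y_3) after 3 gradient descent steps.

f(x,y) = 3x^2 + 2y^2 + 2xy
grad_x = 6x + 2y, grad_y = 4y + 2x
Step 1: grad = (4, 8), (-2/5, 6/5)
Step 2: grad = (0, 4), (-2/5, 4/5)
Step 3: grad = (-4/5, 12/5), (-8/25, 14/25)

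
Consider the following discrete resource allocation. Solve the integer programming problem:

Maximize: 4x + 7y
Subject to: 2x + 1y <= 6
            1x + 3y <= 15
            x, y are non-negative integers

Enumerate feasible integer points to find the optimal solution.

Constraint 1: 2x + 1y <= 6
Constraint 2: 1x + 3y <= 15
Feasible x range (need y >= 0): 0 <= x <= min(6/2, 15/1) => x in {0, ..., 3}.
Enumerate feasible integer points row by row (the coefficient of y is 7 > 0, so for each x the largest feasible y gives the best value):
  x = 0: y <= min((6 - 2*0)/1, (15 - 1*0)/3) => y in {0, ..., 5}; best 4*0 + 7*5 = 35
  x = 1: y <= min((6 - 2*1)/1, (15 - 1*1)/3) => y in {0, ..., 4}; best 4*1 + 7*4 = 32
  x = 2: y <= min((6 - 2*2)/1, (15 - 1*2)/3) => y in {0, ..., 2}; best 4*2 + 7*2 = 22
  x = 3: y <= min((6 - 2*3)/1, (15 - 1*3)/3) => y in {0}; best 4*3 + 7*0 = 12
The maximum 4x + 7y = 35 is achieved at x = 0, y = 5.
Check: 2*0 + 1*5 = 5 <= 6 and 1*0 + 3*5 = 15 <= 15.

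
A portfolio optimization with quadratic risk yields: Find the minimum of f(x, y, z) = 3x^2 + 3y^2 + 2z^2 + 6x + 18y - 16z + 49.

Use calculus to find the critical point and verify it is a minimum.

f(x,y,z) = 3x^2 + 3y^2 + 2z^2 + 6x + 18y - 16z + 49
df/dx = 6x + (6) = 0 => x = -1
df/dy = 6y + (18) = 0 => y = -3
df/dz = 4z + (-16) = 0 => z = 4
f(-1,-3,4) = 3*(-1)^2 + 3*(-3)^2 + 2*(4)^2 + 6*(-1) + 18*(-3) + -16*(4) + 49 = -13
Hessian is diagonal with entries 6, 6, 4 > 0, confirmed minimum.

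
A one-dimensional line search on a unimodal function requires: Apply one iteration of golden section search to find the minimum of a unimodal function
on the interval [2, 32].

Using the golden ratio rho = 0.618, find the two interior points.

Golden section search on [2, 32].
Golden ratio rho = 0.618 (approx).
Interior points:
  x_1 = 2 + (1-0.618)*30 = 13.4600
  x_2 = 2 + 0.618*30 = 20.5400
Compare f(x_1) and f(x_2) to determine which subinterval to keep.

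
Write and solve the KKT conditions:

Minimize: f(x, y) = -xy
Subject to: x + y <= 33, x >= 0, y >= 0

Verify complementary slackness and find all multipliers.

Problem: min -xy s.t. x + y <= 33 (multiplier lambda), x >= 0 (mu_x), y >= 0 (mu_y)
KKT stationarity: -y + lambda - mu_x = 0, -x + lambda - mu_y = 0, with lambda, mu_x, mu_y >= 0
Complementary slackness: lambda*(x + y - 33) = 0, mu_x*x = 0, mu_y*y = 0
If lambda = 0: y = -mu_x <= 0 and x = -mu_y <= 0 force x = y = 0 with f = 0; but x = y = 33/2 is feasible with f = -1089/4 < 0, so this is not the minimum. Hence lambda > 0 and x + y = 33.
Try x > 0, y > 0 (so mu_x = mu_y = 0): y = lambda, x = lambda => x = y = lambda
x + y = 33 => 2*lambda = 33 => lambda = 33/2
x* = y* = 33/2 > 0, consistent with mu_x = mu_y = 0.
(Any feasible point with x = 0 or y = 0 has f = 0 > -1089/4, so the minimum is not on those boundaries.)
min(-xy) = -1089/4 (i.e. max xy = 1089/4)
Multipliers: lambda = 33/2, mu_x = 0, mu_y = 0
Complementary slackness: lambda*(x + y - 33) = 33/2*(33/2 + 33/2 - 33) = 0, mu_x*x = 0*33/2 = 0, mu_y*y = 0*33/2 = 0. Satisfied.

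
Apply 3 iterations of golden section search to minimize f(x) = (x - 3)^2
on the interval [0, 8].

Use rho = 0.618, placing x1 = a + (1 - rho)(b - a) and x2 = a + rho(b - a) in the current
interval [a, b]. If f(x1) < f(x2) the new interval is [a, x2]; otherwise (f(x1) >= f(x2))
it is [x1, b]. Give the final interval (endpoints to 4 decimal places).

Golden section search for min of f(x) = (x - 3)^2 on [0, 8].
Each step: x1 = a + (1 - rho)(b - a), x2 = a + rho(b - a); if f(x1) < f(x2) keep [a, x2], otherwise keep [x1, b].
Step 1: [0.0000, 8.0000], x1=3.0560 (f=0.0031), x2=4.9440 (f=3.7791); f(x1) < f(x2) => keep [0.0000, 4.9440]
Step 2: [0.0000, 4.9440], x1=1.8886 (f=1.2352), x2=3.0554 (f=0.0031); f(x1) > f(x2) => keep [1.8886, 4.9440]
Step 3: [1.8886, 4.9440], x1=3.0558 (f=0.0031), x2=3.7768 (f=0.6035); f(x1) < f(x2) => keep [1.8886, 3.7768]
Final interval: [1.8886, 3.7768]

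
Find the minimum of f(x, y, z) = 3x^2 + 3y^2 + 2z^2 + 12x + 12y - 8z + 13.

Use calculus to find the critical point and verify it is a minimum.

f(x,y,z) = 3x^2 + 3y^2 + 2z^2 + 12x + 12y - 8z + 13
df/dx = 6x + (12) = 0 => x = -2
df/dy = 6y + (12) = 0 => y = -2
df/dz = 4z + (-8) = 0 => z = 2
f(-2,-2,2) = 3*(-2)^2 + 3*(-2)^2 + 2*(2)^2 + 12*(-2) + 12*(-2) + -8*(2) + 13 = -19
Hessian is diagonal with entries 6, 6, 4 > 0, confirmed minimum.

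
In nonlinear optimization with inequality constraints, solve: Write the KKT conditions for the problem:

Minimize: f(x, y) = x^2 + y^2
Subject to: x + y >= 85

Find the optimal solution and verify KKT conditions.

KKT conditions for min x^2 + y^2 s.t. x + y >= 85:
Stationarity: 2x = mu, 2y = mu
So x = y = mu/2.
Complementary slackness: mu*(x + y - 85) = 0
Primal feasibility: x + y >= 85; dual feasibility: mu >= 0
If mu = 0 then x = y = 0, but 0 + 0 < 85 is infeasible, so the constraint is active.
Constraint active: x + y = 2*(mu/2) = 85 => mu = 85
x = y = 85/2, f = 7225/2
Verify: stationarity 2*(85/2) = 85 = mu; primal 85/2 + 85/2 = 85 >= 85; dual mu = 85 >= 0; complementary slackness 85*(85 - 85) = 0. All KKT conditions hold.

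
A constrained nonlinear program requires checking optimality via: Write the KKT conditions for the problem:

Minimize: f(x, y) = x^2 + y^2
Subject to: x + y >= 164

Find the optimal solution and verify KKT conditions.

KKT conditions for min x^2 + y^2 s.t. x + y >= 164:
Stationarity: 2x = mu, 2y = mu
So x = y = mu/2.
Complementary slackness: mu*(x + y - 164) = 0
Primal feasibility: x + y >= 164; dual feasibility: mu >= 0
If mu = 0 then x = y = 0, but 0 + 0 < 164 is infeasible, so the constraint is active.
Constraint active: x + y = 2*(mu/2) = 164 => mu = 164
x = y = 82, f = 13448
Verify: stationarity 2*82 = 164 = mu; primal 82 + 82 = 164 >= 164; dual mu = 164 >= 0; complementary slackness 164*(164 - 164) = 0. All KKT conditions hold.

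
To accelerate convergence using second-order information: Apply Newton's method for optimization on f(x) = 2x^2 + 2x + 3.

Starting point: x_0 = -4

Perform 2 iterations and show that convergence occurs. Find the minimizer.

f(x) = 2x^2 + 2x + 3, f'(x) = 4x + (2), f''(x) = 4
Step 1: f'(-4) = -14, x_1 = -4 - -14/4 = -1/2
Step 2: f'(-1/2) = 0, x_2 = -1/2 (converged)
Newton's method converges in 1 step for quadratics.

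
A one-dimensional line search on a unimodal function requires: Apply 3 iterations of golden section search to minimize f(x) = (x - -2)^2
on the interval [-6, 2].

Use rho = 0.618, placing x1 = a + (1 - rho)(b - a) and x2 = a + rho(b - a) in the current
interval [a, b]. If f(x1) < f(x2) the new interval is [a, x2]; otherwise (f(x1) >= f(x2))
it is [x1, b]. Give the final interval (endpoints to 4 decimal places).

Golden section search for min of f(x) = (x - -2)^2 on [-6, 2].
Each step: x1 = a + (1 - rho)(b - a), x2 = a + rho(b - a); if f(x1) < f(x2) keep [a, x2], otherwise keep [x1, b].
Step 1: [-6.0000, 2.0000], x1=-2.9440 (f=0.8911), x2=-1.0560 (f=0.8911); f(x1) = f(x2) (tie, not '<') => keep [-2.9440, 2.0000]
Step 2: [-2.9440, 2.0000], x1=-1.0554 (f=0.8923), x2=0.1114 (f=4.4580); f(x1) < f(x2) => keep [-2.9440, 0.1114]
Step 3: [-2.9440, 0.1114], x1=-1.7768 (f=0.0498), x2=-1.0558 (f=0.8916); f(x1) < f(x2) => keep [-2.9440, -1.0558]
Final interval: [-2.9440, -1.0558]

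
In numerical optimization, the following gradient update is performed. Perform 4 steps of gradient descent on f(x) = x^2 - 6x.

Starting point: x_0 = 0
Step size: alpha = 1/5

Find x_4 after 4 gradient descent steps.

f(x) = x^2 - 6x, f'(x) = 2x + (-6)
Step 1: f'(0) = -6, x_1 = 0 - 1/5 * -6 = 6/5
Step 2: f'(6/5) = -18/5, x_2 = 6/5 - 1/5 * -18/5 = 48/25
Step 3: f'(48/25) = -54/25, x_3 = 48/25 - 1/5 * -54/25 = 294/125
Step 4: f'(294/125) = -162/125, x_4 = 294/125 - 1/5 * -162/125 = 1632/625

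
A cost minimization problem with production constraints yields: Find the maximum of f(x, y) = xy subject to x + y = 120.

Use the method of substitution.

Substitute y = 120 - x into f(x,y) = xy:
g(x) = x(120 - x) = 120x - x^2
g'(x) = 120 - 2x = 0  =>  x = 60
y = 120 - 60 = 60
Maximum value = 60 * 60 = 3600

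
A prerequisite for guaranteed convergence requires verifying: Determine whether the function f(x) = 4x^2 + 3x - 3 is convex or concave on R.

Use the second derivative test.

f(x) = 4x^2 + 3x - 3
f'(x) = 8x + 3
f''(x) = 8
Since f''(x) = 8 > 0 for all x, f is convex on R.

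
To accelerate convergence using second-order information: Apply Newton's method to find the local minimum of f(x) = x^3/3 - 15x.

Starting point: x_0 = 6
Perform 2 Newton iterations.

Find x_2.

f(x) = x^3/3 - 15x
f'(x) = x^2 - 15, f''(x) = 2x
Newton update: x_{n+1} = x_n - (x_n^2 - 15)/(2*x_n)
Step 1: x_0 = 6, f'=21, f''=12, x_1 = 17/4
Step 2: x_1 = 17/4, f'=49/16, f''=17/2, x_2 = 529/136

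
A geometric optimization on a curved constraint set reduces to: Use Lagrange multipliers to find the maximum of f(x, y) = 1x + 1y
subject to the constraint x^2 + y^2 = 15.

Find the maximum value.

Set up Lagrange conditions: grad f = lambda * grad g
  1 = 2*lambda*x
  1 = 2*lambda*y
From these: x/y = 1/1, so x = 1t, y = 1t for some t.
Substitute into constraint: (1t)^2 + (1t)^2 = 15
  t^2 * 2 = 15
  t = sqrt(15/2)
Maximum = 1*x + 1*y = (1^2 + 1^2)*t = 2 * sqrt(15/2) = sqrt(30)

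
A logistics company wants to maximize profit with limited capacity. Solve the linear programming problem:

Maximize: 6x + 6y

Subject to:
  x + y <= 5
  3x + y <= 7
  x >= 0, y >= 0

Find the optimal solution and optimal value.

Feasible vertices: (0, 0), (0, 5), (1, 4), (7/3, 0)
Objective 6x + 6y at each:
  (0, 0): 0
  (0, 5): 30
  (1, 4): 30
  (7/3, 0): 14
Maximum is 30 at (0, 5).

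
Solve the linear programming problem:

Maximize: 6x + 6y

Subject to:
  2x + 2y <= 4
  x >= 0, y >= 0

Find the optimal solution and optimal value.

The feasible region has vertices at [(0, 0), (2, 0), (0, 2)].
Checking objective 6x + 6y at each vertex:
  (0, 0): 6*0 + 6*0 = 0
  (2, 0): 6*2 + 6*0 = 12
  (0, 2): 6*0 + 6*2 = 12
Maximum is 12 at (2, 0).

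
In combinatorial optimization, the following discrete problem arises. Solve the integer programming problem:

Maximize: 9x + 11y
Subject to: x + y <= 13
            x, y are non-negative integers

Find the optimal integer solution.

Objective: 9x + 11y, constraint: x + y <= 13
Coefficient of y is 11 > coefficient of x is 9, so allocate the entire budget to y.
Optimal: x = 0, y = 13, value = 143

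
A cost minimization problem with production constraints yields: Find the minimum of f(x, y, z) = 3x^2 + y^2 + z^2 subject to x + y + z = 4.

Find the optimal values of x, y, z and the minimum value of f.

Using Lagrange multipliers on f = 3x^2 + y^2 + z^2 with constraint x + y + z = 4:
Conditions: 2*3*x = lambda, 2*1*y = lambda, 2*1*z = lambda
So x = lambda/6, y = lambda/2, z = lambda/2
Substituting into constraint: lambda * (7/6) = 4
lambda = 24/7
x = 4/7, y = 12/7, z = 12/7
Minimum value = 48/7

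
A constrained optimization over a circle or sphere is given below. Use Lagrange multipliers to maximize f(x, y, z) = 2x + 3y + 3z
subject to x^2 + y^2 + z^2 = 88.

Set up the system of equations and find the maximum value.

Lagrange conditions: 2 = 2*lambda*x, 3 = 2*lambda*y, 3 = 2*lambda*z
So x:2 = y:3 = z:3, i.e. x = 2t, y = 3t, z = 3t
Constraint: t^2*(2^2 + 3^2 + 3^2) = 88
  t^2 * 22 = 88  =>  t = sqrt(4)
Maximum = 2*2t + 3*3t + 3*3t = 22*sqrt(4) = 44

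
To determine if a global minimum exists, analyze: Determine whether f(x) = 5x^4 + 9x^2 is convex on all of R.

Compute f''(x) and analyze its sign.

f(x) = 5x^4 + 9x^2
f'(x) = 20x^3 + 18x
f''(x) = 60x^2 + 18
f''(x) = 60x^2 + 18 >= 18 > 0 for all x
Therefore, f is convex on R.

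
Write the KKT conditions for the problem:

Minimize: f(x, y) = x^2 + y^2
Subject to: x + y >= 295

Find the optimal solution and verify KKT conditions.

KKT conditions for min x^2 + y^2 s.t. x + y >= 295:
Stationarity: 2x = mu, 2y = mu
So x = y = mu/2.
Complementary slackness: mu*(x + y - 295) = 0
Primal feasibility: x + y >= 295; dual feasibility: mu >= 0
If mu = 0 then x = y = 0, but 0 + 0 < 295 is infeasible, so the constraint is active.
Constraint active: x + y = 2*(mu/2) = 295 => mu = 295
x = y = 295/2, f = 87025/2
Verify: stationarity 2*(295/2) = 295 = mu; primal 295/2 + 295/2 = 295 >= 295; dual mu = 295 >= 0; complementary slackness 295*(295 - 295) = 0. All KKT conditions hold.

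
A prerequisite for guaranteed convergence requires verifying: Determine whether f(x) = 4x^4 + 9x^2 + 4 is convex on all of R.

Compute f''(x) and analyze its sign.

f(x) = 4x^4 + 9x^2 + 4
f'(x) = 16x^3 + 18x
f''(x) = 48x^2 + 18
f''(x) = 48x^2 + 18 >= 18 > 0 for all x
Therefore, f is convex on R.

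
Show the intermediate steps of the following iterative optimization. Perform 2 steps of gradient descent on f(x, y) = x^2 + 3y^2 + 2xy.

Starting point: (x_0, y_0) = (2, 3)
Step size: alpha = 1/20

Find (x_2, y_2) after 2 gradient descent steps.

f(x,y) = x^2 + 3y^2 + 2xy
grad_x = 2x + 2y, grad_y = 6y + 2x
Step 1: grad = (10, 22), (3/2, 19/10)
Step 2: grad = (34/5, 72/5), (29/25, 59/50)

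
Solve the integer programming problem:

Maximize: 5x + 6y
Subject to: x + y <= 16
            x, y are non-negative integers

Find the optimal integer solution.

Objective: 5x + 6y, constraint: x + y <= 16
Coefficient of y is 6 > coefficient of x is 5, so allocate the entire budget to y.
Optimal: x = 0, y = 16, value = 96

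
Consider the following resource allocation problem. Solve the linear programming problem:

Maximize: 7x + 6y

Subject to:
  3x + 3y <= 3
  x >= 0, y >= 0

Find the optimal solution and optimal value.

The feasible region has vertices at [(0, 0), (1, 0), (0, 1)].
Checking objective 7x + 6y at each vertex:
  (0, 0): 7*0 + 6*0 = 0
  (1, 0): 7*1 + 6*0 = 7
  (0, 1): 7*0 + 6*1 = 6
Maximum is 7 at (1, 0).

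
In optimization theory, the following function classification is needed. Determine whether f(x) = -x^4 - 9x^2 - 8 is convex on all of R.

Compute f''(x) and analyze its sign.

f(x) = -x^4 - 9x^2 - 8
f'(x) = -4x^3 + -18x
f''(x) = -12x^2 + -18
f''(x) = -12x^2 + -18 <= -18 < 0 for all x
Therefore, f is concave on R.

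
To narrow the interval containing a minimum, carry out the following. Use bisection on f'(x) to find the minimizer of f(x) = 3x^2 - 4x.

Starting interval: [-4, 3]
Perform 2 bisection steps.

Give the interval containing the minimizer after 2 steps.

Finding critical point of f(x) = 3x^2 - 4x using bisection on f'(x) = 6x + -4.
f'(x) = 0 when x = 2/3.
Starting interval: [-4, 3]
Step 1: mid = -1/2, f'(mid) = -7, new interval = [-1/2, 3]
Step 2: mid = 5/4, f'(mid) = 7/2, new interval = [-1/2, 5/4]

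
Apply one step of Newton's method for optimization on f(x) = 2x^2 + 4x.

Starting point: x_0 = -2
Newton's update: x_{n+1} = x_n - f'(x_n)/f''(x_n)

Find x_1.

f(x) = 2x^2 + 4x
f'(x) = 4x + (4), f''(x) = 4
Newton step: x_1 = x_0 - f'(x_0)/f''(x_0)
f'(-2) = -4
x_1 = -2 - -4/4 = -1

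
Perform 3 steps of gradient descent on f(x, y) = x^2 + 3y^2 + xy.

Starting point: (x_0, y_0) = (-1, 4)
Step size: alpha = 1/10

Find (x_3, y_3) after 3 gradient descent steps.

f(x,y) = x^2 + 3y^2 + xy
grad_x = 2x + 1y, grad_y = 6y + 1x
Step 1: grad = (2, 23), (-6/5, 17/10)
Step 2: grad = (-7/10, 9), (-113/100, 4/5)
Step 3: grad = (-73/50, 367/100), (-123/125, 433/1000)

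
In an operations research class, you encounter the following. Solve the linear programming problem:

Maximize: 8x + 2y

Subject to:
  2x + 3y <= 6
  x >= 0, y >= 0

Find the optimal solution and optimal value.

The feasible region has vertices at [(0, 0), (3, 0), (0, 2)].
Checking objective 8x + 2y at each vertex:
  (0, 0): 8*0 + 2*0 = 0
  (3, 0): 8*3 + 2*0 = 24
  (0, 2): 8*0 + 2*2 = 4
Maximum is 24 at (3, 0).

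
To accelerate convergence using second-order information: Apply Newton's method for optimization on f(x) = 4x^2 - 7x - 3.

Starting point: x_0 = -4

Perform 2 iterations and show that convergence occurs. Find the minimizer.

f(x) = 4x^2 - 7x - 3, f'(x) = 8x + (-7), f''(x) = 8
Step 1: f'(-4) = -39, x_1 = -4 - -39/8 = 7/8
Step 2: f'(7/8) = 0, x_2 = 7/8 (converged)
Newton's method converges in 1 step for quadratics.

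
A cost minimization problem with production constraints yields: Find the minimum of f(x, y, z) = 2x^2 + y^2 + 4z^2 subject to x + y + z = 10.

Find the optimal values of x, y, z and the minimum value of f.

Using Lagrange multipliers on f = 2x^2 + y^2 + 4z^2 with constraint x + y + z = 10:
Conditions: 2*2*x = lambda, 2*1*y = lambda, 2*4*z = lambda
So x = lambda/4, y = lambda/2, z = lambda/8
Substituting into constraint: lambda * (7/8) = 10
lambda = 80/7
x = 20/7, y = 40/7, z = 10/7
Minimum value = 400/7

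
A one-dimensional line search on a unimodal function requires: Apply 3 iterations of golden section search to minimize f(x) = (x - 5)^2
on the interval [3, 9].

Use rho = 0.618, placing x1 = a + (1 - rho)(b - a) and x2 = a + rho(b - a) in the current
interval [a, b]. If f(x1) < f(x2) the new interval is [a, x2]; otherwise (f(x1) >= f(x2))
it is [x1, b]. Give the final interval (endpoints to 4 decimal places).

Golden section search for min of f(x) = (x - 5)^2 on [3, 9].
Each step: x1 = a + (1 - rho)(b - a), x2 = a + rho(b - a); if f(x1) < f(x2) keep [a, x2], otherwise keep [x1, b].
Step 1: [3.0000, 9.0000], x1=5.2920 (f=0.0853), x2=6.7080 (f=2.9173); f(x1) < f(x2) => keep [3.0000, 6.7080]
Step 2: [3.0000, 6.7080], x1=4.4165 (f=0.3405), x2=5.2915 (f=0.0850); f(x1) > f(x2) => keep [4.4165, 6.7080]
Step 3: [4.4165, 6.7080], x1=5.2918 (f=0.0852), x2=5.8326 (f=0.6933); f(x1) < f(x2) => keep [4.4165, 5.8326]
Final interval: [4.4165, 5.8326]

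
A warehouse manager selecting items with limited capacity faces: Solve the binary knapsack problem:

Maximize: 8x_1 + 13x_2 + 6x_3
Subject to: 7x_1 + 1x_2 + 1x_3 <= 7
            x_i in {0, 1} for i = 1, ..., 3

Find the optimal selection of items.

Items: item 1 (v=8, w=7), item 2 (v=13, w=1), item 3 (v=6, w=1)
Capacity: 7
Checking all 8 subsets (w = total weight, v = total value):
  {}: w = 0, v = 0
  {1}: w = 7, v = 8
  {2}: w = 1, v = 13
  {3}: w = 1, v = 6
  {1, 2}: w = 8 > 7, infeasible
  {1, 3}: w = 8 > 7, infeasible
  {2, 3}: w = 2, v = 19
  {1, 2, 3}: w = 9 > 7, infeasible
Best feasible subset: items [2, 3]
Total weight: 2 <= 7, total value: 19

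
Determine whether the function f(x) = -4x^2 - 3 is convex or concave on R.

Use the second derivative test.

f(x) = -4x^2 - 3
f'(x) = -8x + 0
f''(x) = -8
Since f''(x) = -8 < 0 for all x, f is concave on R.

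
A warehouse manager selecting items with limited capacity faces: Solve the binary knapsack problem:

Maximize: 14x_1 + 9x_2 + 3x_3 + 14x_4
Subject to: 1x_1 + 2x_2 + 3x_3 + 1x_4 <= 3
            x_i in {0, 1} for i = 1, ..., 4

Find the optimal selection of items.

Items: item 1 (v=14, w=1), item 2 (v=9, w=2), item 3 (v=3, w=3), item 4 (v=14, w=1)
Capacity: 3
Checking all 16 subsets (w = total weight, v = total value):
  {}: w = 0, v = 0
  {1}: w = 1, v = 14
  {2}: w = 2, v = 9
  {3}: w = 3, v = 3
  {4}: w = 1, v = 14
  {1, 2}: w = 3, v = 23
  {1, 3}: w = 4 > 3, infeasible
  {1, 4}: w = 2, v = 28
  {2, 3}: w = 5 > 3, infeasible
  {2, 4}: w = 3, v = 23
  {3, 4}: w = 4 > 3, infeasible
  {1, 2, 3}: w = 6 > 3, infeasible
  {1, 2, 4}: w = 4 > 3, infeasible
  {1, 3, 4}: w = 5 > 3, infeasible
  {2, 3, 4}: w = 6 > 3, infeasible
  {1, 2, 3, 4}: w = 7 > 3, infeasible
Best feasible subset: items [1, 4]
Total weight: 2 <= 3, total value: 28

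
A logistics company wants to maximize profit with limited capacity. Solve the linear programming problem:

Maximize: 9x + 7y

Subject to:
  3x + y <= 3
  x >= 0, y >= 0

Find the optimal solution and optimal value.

The feasible region has vertices at [(0, 0), (1, 0), (0, 3)].
Checking objective 9x + 7y at each vertex:
  (0, 0): 9*0 + 7*0 = 0
  (1, 0): 9*1 + 7*0 = 9
  (0, 3): 9*0 + 7*3 = 21
Maximum is 21 at (0, 3).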